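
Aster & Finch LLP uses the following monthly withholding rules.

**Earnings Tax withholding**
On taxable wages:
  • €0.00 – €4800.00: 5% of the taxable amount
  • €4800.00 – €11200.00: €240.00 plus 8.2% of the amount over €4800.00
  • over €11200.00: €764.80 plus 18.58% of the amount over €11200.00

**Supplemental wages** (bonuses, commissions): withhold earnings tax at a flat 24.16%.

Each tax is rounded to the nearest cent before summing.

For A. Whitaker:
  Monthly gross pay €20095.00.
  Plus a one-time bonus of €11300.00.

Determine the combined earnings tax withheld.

€5147.57

Earnings Tax: taxable = €20095.00
  €764.80 + 18.58% × (€20095.00 − €11200.00) = €764.80 + 18.58% × €8895.00 = €2417.49
Supplemental (24.16% flat on bonus): 24.16% × €11300.00 = €2730.08
Total earnings tax: €2417.49 + €2730.08 = €5147.57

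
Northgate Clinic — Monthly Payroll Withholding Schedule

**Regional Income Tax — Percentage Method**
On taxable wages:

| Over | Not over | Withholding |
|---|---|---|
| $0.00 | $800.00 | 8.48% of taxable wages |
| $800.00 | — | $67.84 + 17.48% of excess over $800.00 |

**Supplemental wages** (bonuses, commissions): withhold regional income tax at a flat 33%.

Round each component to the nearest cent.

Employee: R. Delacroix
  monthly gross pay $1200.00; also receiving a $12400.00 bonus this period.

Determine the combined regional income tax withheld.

Regional Income Tax: taxable = $1200.00
  $67.84 + 17.48% × ($1200.00 − $800.00) = $67.84 + 17.48% × $400.00 = $137.76
Supplemental (33% flat on bonus): 33% × $12400.00 = $4092.00
Total regional income tax: $137.76 + $4092.00 = $4229.76

$4229.76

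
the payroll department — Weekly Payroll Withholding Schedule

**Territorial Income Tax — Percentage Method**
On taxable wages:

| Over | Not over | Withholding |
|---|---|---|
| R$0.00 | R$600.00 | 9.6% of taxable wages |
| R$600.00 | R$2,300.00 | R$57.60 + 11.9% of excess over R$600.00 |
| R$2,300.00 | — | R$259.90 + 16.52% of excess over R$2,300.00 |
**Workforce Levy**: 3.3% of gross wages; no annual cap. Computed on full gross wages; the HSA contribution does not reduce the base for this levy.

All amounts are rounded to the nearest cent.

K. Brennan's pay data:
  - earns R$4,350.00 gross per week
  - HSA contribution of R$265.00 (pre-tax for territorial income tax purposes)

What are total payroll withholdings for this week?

R$698.33

Territorial Income Tax: taxable = R$4,350.00 − R$265.00 = R$4,085.00
  R$259.90 + 16.52% × (R$4,085.00 − R$2,300.00) = R$259.90 + 16.52% × R$1,785.00 = R$554.78
Workforce Levy: 3.3% × R$4,350.00 = R$143.55
Total: R$554.78 + R$143.55 = R$698.33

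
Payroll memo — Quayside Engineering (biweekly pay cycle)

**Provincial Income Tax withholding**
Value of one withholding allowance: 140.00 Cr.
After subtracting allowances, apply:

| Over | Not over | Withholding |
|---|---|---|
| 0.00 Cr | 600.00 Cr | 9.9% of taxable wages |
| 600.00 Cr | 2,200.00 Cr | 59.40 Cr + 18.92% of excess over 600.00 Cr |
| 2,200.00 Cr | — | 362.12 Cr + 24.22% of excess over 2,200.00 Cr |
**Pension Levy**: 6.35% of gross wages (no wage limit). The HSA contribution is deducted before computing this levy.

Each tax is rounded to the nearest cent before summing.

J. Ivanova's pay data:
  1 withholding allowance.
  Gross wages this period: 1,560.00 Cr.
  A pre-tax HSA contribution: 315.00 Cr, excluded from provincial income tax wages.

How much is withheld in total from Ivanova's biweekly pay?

234.01 Cr

Provincial Income Tax: taxable = 1,560.00 Cr − 315.00 Cr − 1×140.00 Cr = 1,105.00 Cr
  59.40 Cr + 18.92% × (1,105.00 Cr − 600.00 Cr) = 59.40 Cr + 18.92% × 505.00 Cr = 154.95 Cr
Pension Levy: 6.35% × 1,245.00 Cr = 79.06 Cr
Total: 154.95 Cr + 79.06 Cr = 234.01 Cr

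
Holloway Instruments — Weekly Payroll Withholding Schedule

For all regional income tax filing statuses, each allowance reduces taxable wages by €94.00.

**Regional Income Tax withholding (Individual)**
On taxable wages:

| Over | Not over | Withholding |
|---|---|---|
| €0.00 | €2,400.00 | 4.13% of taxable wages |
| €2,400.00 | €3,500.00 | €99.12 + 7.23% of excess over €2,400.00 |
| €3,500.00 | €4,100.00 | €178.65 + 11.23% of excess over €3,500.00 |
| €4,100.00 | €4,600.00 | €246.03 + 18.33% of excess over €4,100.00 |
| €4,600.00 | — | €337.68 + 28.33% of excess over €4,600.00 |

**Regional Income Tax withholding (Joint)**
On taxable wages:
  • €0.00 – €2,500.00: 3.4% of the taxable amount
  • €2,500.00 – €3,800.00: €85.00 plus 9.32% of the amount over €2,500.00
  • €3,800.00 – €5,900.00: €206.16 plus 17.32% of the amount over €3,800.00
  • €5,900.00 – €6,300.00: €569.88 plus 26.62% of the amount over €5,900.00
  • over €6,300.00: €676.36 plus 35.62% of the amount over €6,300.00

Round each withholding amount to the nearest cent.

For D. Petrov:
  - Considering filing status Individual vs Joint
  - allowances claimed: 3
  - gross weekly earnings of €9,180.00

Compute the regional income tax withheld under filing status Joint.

€1,601.77

Regional Income Tax (Joint): taxable = €9,180.00 − 3×€94.00 = €8,898.00
  €676.36 + 35.62% × (€8,898.00 − €6,300.00) = €676.36 + 35.62% × €2,598.00 = €1,601.77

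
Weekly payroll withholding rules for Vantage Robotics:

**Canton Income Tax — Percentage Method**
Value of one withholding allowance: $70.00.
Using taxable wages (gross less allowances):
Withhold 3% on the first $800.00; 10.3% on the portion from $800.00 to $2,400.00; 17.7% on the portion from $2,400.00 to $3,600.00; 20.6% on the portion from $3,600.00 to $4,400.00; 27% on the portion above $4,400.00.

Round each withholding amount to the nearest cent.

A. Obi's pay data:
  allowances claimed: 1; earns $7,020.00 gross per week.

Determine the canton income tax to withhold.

Canton Income Tax: taxable = $7,020.00 − 1×$70.00 = $6,950.00
  $566.00 + 27% × ($6,950.00 − $4,400.00) = $566.00 + 27% × $2,550.00 = $1,254.50

$1,254.50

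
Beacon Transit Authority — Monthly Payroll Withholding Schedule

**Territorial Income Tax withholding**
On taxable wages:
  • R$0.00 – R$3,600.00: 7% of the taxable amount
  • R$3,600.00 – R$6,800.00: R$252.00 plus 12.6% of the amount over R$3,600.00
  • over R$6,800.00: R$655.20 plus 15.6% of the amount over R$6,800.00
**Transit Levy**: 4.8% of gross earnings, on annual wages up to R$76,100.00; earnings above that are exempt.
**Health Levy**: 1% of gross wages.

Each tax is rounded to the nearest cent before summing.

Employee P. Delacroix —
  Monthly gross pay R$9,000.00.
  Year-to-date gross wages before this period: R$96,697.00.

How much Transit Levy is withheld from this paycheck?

Transit Levy: YTD R$96,697.00 ≥ cap R$76,100.00 → R$0.00

R$0.00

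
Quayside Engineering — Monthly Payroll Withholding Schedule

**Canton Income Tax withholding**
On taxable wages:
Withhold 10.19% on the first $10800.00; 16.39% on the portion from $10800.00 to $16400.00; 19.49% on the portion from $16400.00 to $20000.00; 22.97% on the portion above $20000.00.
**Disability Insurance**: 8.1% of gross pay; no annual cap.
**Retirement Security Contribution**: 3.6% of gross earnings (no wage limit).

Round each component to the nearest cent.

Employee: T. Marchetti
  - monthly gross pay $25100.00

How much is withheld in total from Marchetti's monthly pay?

$6828.17

Canton Income Tax: taxable = $25100.00
  $2720.00 + 22.97% × ($25100.00 − $20000.00) = $2720.00 + 22.97% × $5100.00 = $3891.47
Disability Insurance: 8.1% × $25100.00 = $2033.10
Retirement Security Contribution: 3.6% × $25100.00 = $903.60
Total: $3891.47 + $2033.10 + $903.60 = $6828.17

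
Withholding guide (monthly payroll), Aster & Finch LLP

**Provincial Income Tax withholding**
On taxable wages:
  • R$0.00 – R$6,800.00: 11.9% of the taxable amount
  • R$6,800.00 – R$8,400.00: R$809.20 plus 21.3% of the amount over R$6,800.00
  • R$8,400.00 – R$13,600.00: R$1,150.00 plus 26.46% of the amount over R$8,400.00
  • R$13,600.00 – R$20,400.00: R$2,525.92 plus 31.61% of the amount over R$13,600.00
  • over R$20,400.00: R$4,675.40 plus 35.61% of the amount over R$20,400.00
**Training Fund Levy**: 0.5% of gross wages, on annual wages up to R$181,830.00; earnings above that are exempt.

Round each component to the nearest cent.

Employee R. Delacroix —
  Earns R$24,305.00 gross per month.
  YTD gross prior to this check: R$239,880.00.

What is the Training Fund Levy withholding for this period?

R$0.00

Training Fund Levy: YTD R$239,880.00 ≥ cap R$181,830.00 → R$0.00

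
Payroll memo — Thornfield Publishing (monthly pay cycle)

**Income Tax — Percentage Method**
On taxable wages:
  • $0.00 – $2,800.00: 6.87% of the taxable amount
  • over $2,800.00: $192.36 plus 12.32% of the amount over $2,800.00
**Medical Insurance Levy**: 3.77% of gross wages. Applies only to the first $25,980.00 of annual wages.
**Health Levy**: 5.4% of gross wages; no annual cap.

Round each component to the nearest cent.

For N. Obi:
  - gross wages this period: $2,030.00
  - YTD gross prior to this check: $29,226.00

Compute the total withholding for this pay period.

Income Tax: taxable = $2,030.00
  6.87% × $2,030.00 = $139.46
Medical Insurance Levy: YTD $29,226.00 ≥ cap $25,980.00 → $0.00
Health Levy: 5.4% × $2,030.00 = $109.62
Total: $139.46 + $0.00 + $109.62 = $249.08

$249.08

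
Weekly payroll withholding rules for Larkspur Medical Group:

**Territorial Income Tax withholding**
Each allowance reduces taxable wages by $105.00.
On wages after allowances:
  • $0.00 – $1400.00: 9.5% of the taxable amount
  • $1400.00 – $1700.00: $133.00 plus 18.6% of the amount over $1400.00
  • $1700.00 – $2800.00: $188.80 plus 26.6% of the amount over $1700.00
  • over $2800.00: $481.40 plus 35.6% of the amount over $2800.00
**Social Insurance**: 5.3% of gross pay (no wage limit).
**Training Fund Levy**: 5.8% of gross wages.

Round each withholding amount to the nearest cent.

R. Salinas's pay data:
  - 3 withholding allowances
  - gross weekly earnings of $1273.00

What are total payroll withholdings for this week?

$232.31

Territorial Income Tax: taxable = $1273.00 − 3×$105.00 = $958.00
  9.5% × $958.00 = $91.01
Social Insurance: 5.3% × $1273.00 = $67.47
Training Fund Levy: 5.8% × $1273.00 = $73.83
Total: $91.01 + $67.47 + $73.83 = $232.31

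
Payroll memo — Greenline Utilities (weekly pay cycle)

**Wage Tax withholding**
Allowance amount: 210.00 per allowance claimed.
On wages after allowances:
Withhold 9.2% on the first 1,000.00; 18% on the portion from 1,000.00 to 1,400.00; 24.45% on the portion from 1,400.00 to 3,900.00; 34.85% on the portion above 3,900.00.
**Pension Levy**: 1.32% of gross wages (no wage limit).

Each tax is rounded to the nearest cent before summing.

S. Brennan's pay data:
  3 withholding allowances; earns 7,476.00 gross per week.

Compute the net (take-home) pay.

Wage Tax: taxable = 7,476.00 − 3×210.00 = 6,846.00
  775.25 + 34.85% × (6,846.00 − 3,900.00) = 775.25 + 34.85% × 2,946.00 = 1,801.93
Pension Levy: 1.32% × 7,476.00 = 98.68
Total withheld: 1,801.93 + 98.68 = 1,900.61
Net pay: 7,476.00 − 1,900.61 = 5,575.39

5,575.39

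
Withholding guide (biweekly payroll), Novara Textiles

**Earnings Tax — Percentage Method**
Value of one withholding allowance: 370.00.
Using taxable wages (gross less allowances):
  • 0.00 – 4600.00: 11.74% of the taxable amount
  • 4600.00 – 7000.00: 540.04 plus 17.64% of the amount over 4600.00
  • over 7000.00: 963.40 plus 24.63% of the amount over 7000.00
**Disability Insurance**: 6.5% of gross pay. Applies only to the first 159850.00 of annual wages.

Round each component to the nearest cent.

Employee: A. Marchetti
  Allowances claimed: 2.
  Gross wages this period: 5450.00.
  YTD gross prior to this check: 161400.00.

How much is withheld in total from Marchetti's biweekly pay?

Earnings Tax: taxable = 5450.00 − 2×370.00 = 4710.00
  540.04 + 17.64% × (4710.00 − 4600.00) = 540.04 + 17.64% × 110.00 = 559.44
Disability Insurance: YTD 161400.00 ≥ cap 159850.00 → 0.00
Total: 559.44 + 0.00 = 559.44

559.44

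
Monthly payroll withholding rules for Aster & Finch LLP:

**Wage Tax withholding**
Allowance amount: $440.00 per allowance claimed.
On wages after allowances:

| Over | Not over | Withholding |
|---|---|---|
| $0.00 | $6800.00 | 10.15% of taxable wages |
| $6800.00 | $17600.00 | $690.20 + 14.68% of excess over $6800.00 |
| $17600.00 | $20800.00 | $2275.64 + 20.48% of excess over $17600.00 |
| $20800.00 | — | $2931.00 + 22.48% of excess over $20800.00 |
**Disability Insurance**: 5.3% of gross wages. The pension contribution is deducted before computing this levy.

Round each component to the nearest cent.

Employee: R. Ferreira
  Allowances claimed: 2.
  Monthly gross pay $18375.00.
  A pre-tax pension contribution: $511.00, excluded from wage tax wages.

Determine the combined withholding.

Wage Tax: taxable = $18375.00 − $511.00 − 2×$440.00 = $16984.00
  $690.20 + 14.68% × ($16984.00 − $6800.00) = $690.20 + 14.68% × $10184.00 = $2185.21
Disability Insurance: 5.3% × $17864.00 = $946.79
Total: $2185.21 + $946.79 = $3132.00

$3132.00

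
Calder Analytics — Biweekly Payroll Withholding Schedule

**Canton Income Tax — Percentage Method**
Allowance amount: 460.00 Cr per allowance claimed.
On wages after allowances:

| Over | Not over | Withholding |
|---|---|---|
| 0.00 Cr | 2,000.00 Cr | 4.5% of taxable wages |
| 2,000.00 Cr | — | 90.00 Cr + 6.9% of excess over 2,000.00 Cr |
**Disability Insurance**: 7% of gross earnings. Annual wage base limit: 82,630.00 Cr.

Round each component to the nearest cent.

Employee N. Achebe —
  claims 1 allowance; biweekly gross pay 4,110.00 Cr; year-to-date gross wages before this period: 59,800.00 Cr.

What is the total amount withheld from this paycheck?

491.55 Cr

Canton Income Tax: taxable = 4,110.00 Cr − 1×460.00 Cr = 3,650.00 Cr
  90.00 Cr + 6.9% × (3,650.00 Cr − 2,000.00 Cr) = 90.00 Cr + 6.9% × 1,650.00 Cr = 203.85 Cr
Disability Insurance: 7% × 4,110.00 Cr = 287.70 Cr
Total: 203.85 Cr + 287.70 Cr = 491.55 Cr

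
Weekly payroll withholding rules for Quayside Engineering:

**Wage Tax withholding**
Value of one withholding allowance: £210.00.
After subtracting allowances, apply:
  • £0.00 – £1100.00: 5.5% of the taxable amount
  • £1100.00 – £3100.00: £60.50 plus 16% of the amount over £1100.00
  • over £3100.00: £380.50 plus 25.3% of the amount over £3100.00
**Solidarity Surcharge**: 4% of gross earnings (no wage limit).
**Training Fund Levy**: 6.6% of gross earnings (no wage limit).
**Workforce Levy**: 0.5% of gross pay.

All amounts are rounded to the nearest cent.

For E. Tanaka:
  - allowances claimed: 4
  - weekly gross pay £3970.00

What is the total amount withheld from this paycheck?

£828.76

Wage Tax: taxable = £3970.00 − 4×£210.00 = £3130.00
  £380.50 + 25.3% × (£3130.00 − £3100.00) = £380.50 + 25.3% × £30.00 = £388.09
Solidarity Surcharge: 4% × £3970.00 = £158.80
Training Fund Levy: 6.6% × £3970.00 = £262.02
Workforce Levy: 0.5% × £3970.00 = £19.85
Total: £388.09 + £158.80 + £262.02 + £19.85 = £828.76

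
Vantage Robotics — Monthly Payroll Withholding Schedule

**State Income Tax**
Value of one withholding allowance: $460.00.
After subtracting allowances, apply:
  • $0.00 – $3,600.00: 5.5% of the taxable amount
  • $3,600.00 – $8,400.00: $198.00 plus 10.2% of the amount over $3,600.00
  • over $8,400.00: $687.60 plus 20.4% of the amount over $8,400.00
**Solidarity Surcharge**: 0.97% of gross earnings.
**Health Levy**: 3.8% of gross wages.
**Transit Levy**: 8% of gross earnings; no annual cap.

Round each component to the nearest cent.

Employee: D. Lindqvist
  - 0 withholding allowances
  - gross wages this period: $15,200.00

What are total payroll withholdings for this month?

$4,015.84

State Income Tax: taxable = $15,200.00
  $687.60 + 20.4% × ($15,200.00 − $8,400.00) = $687.60 + 20.4% × $6,800.00 = $2,074.80
Solidarity Surcharge: 0.97% × $15,200.00 = $147.44
Health Levy: 3.8% × $15,200.00 = $577.60
Transit Levy: 8% × $15,200.00 = $1,216.00
Total: $2,074.80 + $147.44 + $577.60 + $1,216.00 = $4,015.84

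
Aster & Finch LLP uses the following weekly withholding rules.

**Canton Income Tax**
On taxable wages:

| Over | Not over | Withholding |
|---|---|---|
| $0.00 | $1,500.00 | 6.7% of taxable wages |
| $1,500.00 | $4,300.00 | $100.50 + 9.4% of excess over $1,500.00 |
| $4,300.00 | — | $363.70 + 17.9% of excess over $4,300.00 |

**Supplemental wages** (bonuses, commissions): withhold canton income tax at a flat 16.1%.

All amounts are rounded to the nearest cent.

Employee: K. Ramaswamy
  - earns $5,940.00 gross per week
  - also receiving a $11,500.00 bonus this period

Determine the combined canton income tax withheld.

Canton Income Tax: taxable = $5,940.00
  $363.70 + 17.9% × ($5,940.00 − $4,300.00) = $363.70 + 17.9% × $1,640.00 = $657.26
Supplemental (16.1% flat on bonus): 16.1% × $11,500.00 = $1,851.50
Total canton income tax: $657.26 + $1,851.50 = $2,508.76

$2,508.76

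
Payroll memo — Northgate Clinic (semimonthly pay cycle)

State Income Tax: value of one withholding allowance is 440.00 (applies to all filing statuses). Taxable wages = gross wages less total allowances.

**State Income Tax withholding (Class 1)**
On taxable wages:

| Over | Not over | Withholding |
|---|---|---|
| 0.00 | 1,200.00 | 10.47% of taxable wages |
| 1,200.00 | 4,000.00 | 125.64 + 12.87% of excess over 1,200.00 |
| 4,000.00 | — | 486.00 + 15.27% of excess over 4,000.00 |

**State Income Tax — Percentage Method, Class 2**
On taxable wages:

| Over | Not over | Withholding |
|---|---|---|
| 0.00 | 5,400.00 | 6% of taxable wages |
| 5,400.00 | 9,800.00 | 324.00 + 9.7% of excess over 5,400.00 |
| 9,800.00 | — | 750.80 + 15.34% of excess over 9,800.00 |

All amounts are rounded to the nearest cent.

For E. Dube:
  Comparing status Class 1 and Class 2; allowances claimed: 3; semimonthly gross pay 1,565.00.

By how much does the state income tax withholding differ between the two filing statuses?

State Income Tax (Class 1): taxable = 1,565.00 − 3×440.00 = 245.00
  10.47% × 245.00 = 25.65
State Income Tax (Class 2): taxable = 1,565.00 − 3×440.00 = 245.00
  6% × 245.00 = 14.70
Difference: |25.65 − 14.70| = 10.95 (higher under Class 1)

10.95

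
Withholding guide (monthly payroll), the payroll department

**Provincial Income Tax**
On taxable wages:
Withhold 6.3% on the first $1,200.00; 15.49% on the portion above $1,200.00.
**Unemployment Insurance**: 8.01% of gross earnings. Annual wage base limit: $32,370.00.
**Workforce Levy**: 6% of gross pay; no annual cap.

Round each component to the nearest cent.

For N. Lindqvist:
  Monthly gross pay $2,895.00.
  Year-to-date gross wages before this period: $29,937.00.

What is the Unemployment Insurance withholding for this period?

$194.88

Unemployment Insurance: cap $32,370.00 − YTD $29,937.00 = $2,433.00 subject; 8.01% × $2,433.00 = $194.88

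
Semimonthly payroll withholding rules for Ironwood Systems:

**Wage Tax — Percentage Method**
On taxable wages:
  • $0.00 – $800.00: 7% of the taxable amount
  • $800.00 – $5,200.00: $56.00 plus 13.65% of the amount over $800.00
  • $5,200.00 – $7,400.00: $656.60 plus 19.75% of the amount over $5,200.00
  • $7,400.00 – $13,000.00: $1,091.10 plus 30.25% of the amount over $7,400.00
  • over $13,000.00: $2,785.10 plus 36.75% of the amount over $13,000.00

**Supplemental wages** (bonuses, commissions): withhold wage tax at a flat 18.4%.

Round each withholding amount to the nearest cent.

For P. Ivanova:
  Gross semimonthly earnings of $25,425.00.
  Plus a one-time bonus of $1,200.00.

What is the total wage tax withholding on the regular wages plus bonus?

Wage Tax: taxable = $25,425.00
  $2,785.10 + 36.75% × ($25,425.00 − $13,000.00) = $2,785.10 + 36.75% × $12,425.00 = $7,351.29
Supplemental (18.4% flat on bonus): 18.4% × $1,200.00 = $220.80
Total wage tax: $7,351.29 + $220.80 = $7,572.09

$7,572.09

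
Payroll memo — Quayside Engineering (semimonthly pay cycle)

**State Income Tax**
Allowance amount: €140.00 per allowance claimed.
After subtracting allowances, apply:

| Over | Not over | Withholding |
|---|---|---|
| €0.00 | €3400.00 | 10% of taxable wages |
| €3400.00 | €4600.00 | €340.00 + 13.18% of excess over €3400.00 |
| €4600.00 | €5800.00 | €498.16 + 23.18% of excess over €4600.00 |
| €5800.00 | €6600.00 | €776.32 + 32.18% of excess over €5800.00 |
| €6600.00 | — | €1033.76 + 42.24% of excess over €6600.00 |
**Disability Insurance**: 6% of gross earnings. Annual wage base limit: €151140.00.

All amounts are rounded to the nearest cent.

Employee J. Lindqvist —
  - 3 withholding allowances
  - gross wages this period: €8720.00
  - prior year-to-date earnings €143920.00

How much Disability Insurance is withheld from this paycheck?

Disability Insurance: cap €151140.00 − YTD €143920.00 = €7220.00 subject; 6% × €7220.00 = €433.20

€433.20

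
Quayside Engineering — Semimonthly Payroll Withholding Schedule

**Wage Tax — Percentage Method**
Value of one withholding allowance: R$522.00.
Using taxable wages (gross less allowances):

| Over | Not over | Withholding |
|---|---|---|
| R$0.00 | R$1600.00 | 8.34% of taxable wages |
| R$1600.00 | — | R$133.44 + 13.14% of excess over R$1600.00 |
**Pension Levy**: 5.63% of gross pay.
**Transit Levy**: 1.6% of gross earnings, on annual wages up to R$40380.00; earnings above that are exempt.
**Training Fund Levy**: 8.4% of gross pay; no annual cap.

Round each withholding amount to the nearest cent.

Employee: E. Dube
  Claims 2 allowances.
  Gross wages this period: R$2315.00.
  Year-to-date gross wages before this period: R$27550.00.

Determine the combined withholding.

Wage Tax: taxable = R$2315.00 − 2×R$522.00 = R$1271.00
  8.34% × R$1271.00 = R$106.00
Pension Levy: 5.63% × R$2315.00 = R$130.33
Transit Levy: 1.6% × R$2315.00 = R$37.04
Training Fund Levy: 8.4% × R$2315.00 = R$194.46
Total: R$106.00 + R$130.33 + R$37.04 + R$194.46 = R$467.83

R$467.83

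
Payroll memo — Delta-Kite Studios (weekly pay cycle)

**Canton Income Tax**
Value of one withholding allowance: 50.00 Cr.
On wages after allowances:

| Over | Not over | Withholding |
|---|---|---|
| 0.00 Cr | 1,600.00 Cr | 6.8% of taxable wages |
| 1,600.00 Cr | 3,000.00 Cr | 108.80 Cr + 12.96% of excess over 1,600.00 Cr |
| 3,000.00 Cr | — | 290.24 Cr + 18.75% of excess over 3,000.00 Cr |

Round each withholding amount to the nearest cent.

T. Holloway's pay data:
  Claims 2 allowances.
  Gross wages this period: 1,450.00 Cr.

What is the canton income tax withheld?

91.80 Cr

Canton Income Tax: taxable = 1,450.00 Cr − 2×50.00 Cr = 1,350.00 Cr
  6.8% × 1,350.00 Cr = 91.80 Cr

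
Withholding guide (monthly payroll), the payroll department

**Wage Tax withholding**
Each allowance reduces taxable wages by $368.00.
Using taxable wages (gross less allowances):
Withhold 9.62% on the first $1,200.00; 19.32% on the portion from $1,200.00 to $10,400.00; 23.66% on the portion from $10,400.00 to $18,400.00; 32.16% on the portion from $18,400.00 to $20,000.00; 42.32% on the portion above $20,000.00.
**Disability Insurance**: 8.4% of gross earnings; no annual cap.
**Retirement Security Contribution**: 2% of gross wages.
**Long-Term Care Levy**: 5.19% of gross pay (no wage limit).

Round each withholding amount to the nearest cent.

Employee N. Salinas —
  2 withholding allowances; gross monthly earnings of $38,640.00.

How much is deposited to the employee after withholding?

Wage Tax: taxable = $38,640.00 − 2×$368.00 = $37,904.00
  $4,300.24 + 42.32% × ($37,904.00 − $20,000.00) = $4,300.24 + 42.32% × $17,904.00 = $11,877.21
Disability Insurance: 8.4% × $38,640.00 = $3,245.76
Retirement Security Contribution: 2% × $38,640.00 = $772.80
Long-Term Care Levy: 5.19% × $38,640.00 = $2,005.42
Total withheld: $11,877.21 + $3,245.76 + $772.80 + $2,005.42 = $17,901.19
Net pay: $38,640.00 − $17,901.19 = $20,738.81

$20,738.81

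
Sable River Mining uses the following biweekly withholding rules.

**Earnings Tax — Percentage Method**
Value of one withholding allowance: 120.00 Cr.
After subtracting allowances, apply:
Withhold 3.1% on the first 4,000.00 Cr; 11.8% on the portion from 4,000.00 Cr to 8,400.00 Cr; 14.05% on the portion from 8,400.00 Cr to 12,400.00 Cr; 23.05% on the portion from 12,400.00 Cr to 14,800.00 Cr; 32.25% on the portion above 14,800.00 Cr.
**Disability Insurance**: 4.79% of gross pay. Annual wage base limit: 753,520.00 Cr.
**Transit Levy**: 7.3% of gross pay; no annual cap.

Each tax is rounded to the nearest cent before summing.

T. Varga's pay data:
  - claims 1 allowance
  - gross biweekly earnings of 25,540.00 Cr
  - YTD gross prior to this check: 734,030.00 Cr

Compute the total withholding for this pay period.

Earnings Tax: taxable = 25,540.00 Cr − 1×120.00 Cr = 25,420.00 Cr
  1,758.40 Cr + 32.25% × (25,420.00 Cr − 14,800.00 Cr) = 1,758.40 Cr + 32.25% × 10,620.00 Cr = 5,183.35 Cr
Disability Insurance: cap 753,520.00 Cr − YTD 734,030.00 Cr = 19,490.00 Cr subject; 4.79% × 19,490.00 Cr = 933.57 Cr
Transit Levy: 7.3% × 25,540.00 Cr = 1,864.42 Cr
Total: 5,183.35 Cr + 933.57 Cr + 1,864.42 Cr = 7,981.34 Cr

7,981.34 Cr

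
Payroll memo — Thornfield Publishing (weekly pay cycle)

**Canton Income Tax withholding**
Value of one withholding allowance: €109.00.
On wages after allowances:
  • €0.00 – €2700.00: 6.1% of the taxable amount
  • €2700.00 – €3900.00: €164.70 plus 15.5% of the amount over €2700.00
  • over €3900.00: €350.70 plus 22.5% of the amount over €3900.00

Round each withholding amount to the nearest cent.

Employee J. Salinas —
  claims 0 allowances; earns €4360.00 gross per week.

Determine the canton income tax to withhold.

€454.20

Canton Income Tax: taxable = €4360.00
  €350.70 + 22.5% × (€4360.00 − €3900.00) = €350.70 + 22.5% × €460.00 = €454.20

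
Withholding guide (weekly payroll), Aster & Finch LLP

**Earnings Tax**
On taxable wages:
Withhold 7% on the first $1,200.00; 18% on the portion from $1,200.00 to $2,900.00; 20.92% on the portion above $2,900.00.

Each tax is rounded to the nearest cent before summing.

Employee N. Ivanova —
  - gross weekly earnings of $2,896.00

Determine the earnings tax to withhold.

$389.28

Earnings Tax: taxable = $2,896.00
  $84.00 + 18% × ($2,896.00 − $1,200.00) = $84.00 + 18% × $1,696.00 = $389.28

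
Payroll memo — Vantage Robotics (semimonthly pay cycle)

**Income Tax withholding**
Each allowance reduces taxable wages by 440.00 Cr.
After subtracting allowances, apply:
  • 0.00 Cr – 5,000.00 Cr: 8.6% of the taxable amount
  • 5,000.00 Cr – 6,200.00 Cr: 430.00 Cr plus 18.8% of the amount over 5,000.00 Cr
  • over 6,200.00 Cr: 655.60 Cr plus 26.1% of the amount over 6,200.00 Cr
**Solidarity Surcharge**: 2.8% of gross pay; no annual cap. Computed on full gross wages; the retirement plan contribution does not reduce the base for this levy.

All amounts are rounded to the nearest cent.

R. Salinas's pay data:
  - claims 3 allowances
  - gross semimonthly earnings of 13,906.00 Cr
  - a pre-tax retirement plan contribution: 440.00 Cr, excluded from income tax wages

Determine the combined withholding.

2,596.88 Cr

Income Tax: taxable = 13,906.00 Cr − 440.00 Cr − 3×440.00 Cr = 12,146.00 Cr
  655.60 Cr + 26.1% × (12,146.00 Cr − 6,200.00 Cr) = 655.60 Cr + 26.1% × 5,946.00 Cr = 2,207.51 Cr
Solidarity Surcharge: 2.8% × 13,906.00 Cr = 389.37 Cr
Total: 2,207.51 Cr + 389.37 Cr = 2,596.88 Cr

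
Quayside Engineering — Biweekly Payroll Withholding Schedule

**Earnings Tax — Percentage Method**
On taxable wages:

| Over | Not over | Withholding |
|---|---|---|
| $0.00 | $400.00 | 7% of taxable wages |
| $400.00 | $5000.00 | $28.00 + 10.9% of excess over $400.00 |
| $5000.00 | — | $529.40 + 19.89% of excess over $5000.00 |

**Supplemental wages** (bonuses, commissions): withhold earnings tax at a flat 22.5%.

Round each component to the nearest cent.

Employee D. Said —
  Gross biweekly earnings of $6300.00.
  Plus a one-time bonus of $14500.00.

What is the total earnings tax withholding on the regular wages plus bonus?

$4050.47

Earnings Tax: taxable = $6300.00
  $529.40 + 19.89% × ($6300.00 − $5000.00) = $529.40 + 19.89% × $1300.00 = $787.97
Supplemental (22.5% flat on bonus): 22.5% × $14500.00 = $3262.50
Total earnings tax: $787.97 + $3262.50 = $4050.47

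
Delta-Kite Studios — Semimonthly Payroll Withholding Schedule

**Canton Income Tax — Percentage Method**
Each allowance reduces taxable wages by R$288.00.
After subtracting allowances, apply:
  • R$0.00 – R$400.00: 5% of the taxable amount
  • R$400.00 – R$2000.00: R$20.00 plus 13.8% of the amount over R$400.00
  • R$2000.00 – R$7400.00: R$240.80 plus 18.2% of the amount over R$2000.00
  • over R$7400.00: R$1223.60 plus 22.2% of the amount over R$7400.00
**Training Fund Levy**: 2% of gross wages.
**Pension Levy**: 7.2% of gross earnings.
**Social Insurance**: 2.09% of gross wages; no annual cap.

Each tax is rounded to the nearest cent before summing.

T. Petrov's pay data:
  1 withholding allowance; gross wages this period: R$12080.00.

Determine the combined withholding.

Canton Income Tax: taxable = R$12080.00 − 1×R$288.00 = R$11792.00
  R$1223.60 + 22.2% × (R$11792.00 − R$7400.00) = R$1223.60 + 22.2% × R$4392.00 = R$2198.62
Training Fund Levy: 2% × R$12080.00 = R$241.60
Pension Levy: 7.2% × R$12080.00 = R$869.76
Social Insurance: 2.09% × R$12080.00 = R$252.47
Total: R$2198.62 + R$241.60 + R$869.76 + R$252.47 = R$3562.45

R$3562.45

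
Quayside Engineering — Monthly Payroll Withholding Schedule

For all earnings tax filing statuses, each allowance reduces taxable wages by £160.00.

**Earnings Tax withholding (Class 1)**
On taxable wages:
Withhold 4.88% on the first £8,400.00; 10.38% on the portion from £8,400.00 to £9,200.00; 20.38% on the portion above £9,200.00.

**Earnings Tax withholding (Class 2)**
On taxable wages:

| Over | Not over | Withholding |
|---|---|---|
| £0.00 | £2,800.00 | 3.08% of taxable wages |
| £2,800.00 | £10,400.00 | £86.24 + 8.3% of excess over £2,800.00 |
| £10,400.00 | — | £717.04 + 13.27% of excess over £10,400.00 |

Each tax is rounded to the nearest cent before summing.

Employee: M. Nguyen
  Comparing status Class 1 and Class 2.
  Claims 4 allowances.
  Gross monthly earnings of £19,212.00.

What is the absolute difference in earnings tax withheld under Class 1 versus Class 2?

£601.51

Earnings Tax (Class 1): taxable = £19,212.00 − 4×£160.00 = £18,572.00
  £492.96 + 20.38% × (£18,572.00 − £9,200.00) = £492.96 + 20.38% × £9,372.00 = £2,402.97
Earnings Tax (Class 2): taxable = £19,212.00 − 4×£160.00 = £18,572.00
  £717.04 + 13.27% × (£18,572.00 − £10,400.00) = £717.04 + 13.27% × £8,172.00 = £1,801.46
Difference: |£2,402.97 − £1,801.46| = £601.51 (higher under Class 1)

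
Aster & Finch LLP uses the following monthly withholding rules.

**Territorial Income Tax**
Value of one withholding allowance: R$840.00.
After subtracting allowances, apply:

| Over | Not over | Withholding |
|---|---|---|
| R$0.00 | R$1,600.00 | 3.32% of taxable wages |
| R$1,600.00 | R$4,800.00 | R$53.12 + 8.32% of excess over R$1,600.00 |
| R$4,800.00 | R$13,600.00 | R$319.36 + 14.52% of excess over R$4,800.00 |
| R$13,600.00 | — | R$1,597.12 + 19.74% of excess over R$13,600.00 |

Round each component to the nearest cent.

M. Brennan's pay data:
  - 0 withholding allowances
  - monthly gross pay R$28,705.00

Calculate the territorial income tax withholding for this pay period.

Territorial Income Tax: taxable = R$28,705.00
  R$1,597.12 + 19.74% × (R$28,705.00 − R$13,600.00) = R$1,597.12 + 19.74% × R$15,105.00 = R$4,578.85

R$4,578.85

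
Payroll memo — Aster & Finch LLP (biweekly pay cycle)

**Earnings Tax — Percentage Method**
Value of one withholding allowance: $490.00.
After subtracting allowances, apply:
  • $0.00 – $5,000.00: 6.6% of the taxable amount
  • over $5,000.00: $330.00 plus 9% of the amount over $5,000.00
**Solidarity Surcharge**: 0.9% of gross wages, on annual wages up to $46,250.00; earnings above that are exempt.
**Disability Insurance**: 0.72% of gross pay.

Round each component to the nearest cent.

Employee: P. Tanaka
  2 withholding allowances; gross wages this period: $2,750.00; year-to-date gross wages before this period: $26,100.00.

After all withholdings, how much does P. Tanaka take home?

Earnings Tax: taxable = $2,750.00 − 2×$490.00 = $1,770.00
  6.6% × $1,770.00 = $116.82
Solidarity Surcharge: 0.9% × $2,750.00 = $24.75
Disability Insurance: 0.72% × $2,750.00 = $19.80
Total withheld: $116.82 + $24.75 + $19.80 = $161.37
Net pay: $2,750.00 − $161.37 = $2,588.63

$2,588.63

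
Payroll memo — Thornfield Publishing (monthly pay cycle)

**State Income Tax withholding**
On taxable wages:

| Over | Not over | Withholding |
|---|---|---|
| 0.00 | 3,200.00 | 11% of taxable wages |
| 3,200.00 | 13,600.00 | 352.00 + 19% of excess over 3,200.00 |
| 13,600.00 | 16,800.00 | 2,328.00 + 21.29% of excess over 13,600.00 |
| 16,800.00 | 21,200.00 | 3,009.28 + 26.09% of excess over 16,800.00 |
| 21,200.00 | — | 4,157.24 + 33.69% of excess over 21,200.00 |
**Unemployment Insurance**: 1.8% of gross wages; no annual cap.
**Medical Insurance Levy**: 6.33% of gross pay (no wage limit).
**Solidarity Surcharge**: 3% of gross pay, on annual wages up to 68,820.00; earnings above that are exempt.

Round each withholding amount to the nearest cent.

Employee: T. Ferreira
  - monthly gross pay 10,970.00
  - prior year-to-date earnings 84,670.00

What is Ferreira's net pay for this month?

8,249.84

State Income Tax: taxable = 10,970.00
  352.00 + 19% × (10,970.00 − 3,200.00) = 352.00 + 19% × 7,770.00 = 1,828.30
Unemployment Insurance: 1.8% × 10,970.00 = 197.46
Medical Insurance Levy: 6.33% × 10,970.00 = 694.40
Solidarity Surcharge: YTD 84,670.00 ≥ cap 68,820.00 → 0.00
Total withheld: 1,828.30 + 197.46 + 694.40 + 0.00 = 2,720.16
Net pay: 10,970.00 − 2,720.16 = 8,249.84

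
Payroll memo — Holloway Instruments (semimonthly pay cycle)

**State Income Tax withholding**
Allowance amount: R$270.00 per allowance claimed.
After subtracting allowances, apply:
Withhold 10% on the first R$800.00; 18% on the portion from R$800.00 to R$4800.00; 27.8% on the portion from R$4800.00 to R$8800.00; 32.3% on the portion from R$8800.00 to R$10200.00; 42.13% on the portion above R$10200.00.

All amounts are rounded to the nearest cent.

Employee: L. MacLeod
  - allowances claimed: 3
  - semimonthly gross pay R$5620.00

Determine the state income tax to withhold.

R$802.78

State Income Tax: taxable = R$5620.00 − 3×R$270.00 = R$4810.00
  R$800.00 + 27.8% × (R$4810.00 − R$4800.00) = R$800.00 + 27.8% × R$10.00 = R$802.78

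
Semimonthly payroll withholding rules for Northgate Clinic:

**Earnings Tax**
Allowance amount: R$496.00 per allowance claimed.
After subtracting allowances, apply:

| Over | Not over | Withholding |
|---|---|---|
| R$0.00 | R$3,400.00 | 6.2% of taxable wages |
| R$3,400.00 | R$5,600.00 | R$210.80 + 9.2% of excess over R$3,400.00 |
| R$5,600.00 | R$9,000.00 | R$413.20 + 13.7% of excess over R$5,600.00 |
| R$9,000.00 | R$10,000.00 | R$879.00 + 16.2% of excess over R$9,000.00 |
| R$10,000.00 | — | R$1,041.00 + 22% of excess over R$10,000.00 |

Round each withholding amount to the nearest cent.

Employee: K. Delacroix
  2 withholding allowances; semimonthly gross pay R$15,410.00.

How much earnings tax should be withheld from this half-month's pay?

R$2,012.96

Earnings Tax: taxable = R$15,410.00 − 2×R$496.00 = R$14,418.00
  R$1,041.00 + 22% × (R$14,418.00 − R$10,000.00) = R$1,041.00 + 22% × R$4,418.00 = R$2,012.96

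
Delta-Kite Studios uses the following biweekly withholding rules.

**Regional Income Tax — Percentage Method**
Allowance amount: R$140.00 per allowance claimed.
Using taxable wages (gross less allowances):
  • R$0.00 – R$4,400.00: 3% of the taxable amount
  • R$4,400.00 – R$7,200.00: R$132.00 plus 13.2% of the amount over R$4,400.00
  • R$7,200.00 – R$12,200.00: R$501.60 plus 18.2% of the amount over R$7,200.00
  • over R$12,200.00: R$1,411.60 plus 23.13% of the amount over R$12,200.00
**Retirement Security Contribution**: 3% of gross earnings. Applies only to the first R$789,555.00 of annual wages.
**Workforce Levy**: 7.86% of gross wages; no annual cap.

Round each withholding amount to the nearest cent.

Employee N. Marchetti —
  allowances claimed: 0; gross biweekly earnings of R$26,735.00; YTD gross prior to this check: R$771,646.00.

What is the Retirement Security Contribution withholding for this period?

Retirement Security Contribution: cap R$789,555.00 − YTD R$771,646.00 = R$17,909.00 subject; 3% × R$17,909.00 = R$537.27

R$537.27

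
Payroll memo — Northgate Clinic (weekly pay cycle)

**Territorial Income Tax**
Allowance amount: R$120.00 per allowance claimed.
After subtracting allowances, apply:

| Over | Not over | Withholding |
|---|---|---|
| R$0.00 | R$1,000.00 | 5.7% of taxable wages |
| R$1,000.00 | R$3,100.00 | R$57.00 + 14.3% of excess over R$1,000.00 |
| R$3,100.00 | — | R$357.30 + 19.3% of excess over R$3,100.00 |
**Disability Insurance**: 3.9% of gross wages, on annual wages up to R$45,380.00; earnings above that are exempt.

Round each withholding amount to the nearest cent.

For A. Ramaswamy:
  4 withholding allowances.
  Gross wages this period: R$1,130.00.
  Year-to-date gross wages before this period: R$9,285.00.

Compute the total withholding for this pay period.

R$81.12

Territorial Income Tax: taxable = R$1,130.00 − 4×R$120.00 = R$650.00
  5.7% × R$650.00 = R$37.05
Disability Insurance: 3.9% × R$1,130.00 = R$44.07
Total: R$37.05 + R$44.07 = R$81.12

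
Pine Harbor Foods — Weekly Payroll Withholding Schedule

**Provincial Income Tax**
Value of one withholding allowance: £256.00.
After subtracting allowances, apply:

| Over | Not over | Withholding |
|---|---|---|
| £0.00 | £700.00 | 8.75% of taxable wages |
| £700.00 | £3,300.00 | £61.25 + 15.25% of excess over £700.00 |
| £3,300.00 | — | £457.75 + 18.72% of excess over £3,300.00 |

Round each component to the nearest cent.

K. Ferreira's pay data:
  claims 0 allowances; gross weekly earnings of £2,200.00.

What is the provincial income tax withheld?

Provincial Income Tax: taxable = £2,200.00
  £61.25 + 15.25% × (£2,200.00 − £700.00) = £61.25 + 15.25% × £1,500.00 = £290.00

£290.00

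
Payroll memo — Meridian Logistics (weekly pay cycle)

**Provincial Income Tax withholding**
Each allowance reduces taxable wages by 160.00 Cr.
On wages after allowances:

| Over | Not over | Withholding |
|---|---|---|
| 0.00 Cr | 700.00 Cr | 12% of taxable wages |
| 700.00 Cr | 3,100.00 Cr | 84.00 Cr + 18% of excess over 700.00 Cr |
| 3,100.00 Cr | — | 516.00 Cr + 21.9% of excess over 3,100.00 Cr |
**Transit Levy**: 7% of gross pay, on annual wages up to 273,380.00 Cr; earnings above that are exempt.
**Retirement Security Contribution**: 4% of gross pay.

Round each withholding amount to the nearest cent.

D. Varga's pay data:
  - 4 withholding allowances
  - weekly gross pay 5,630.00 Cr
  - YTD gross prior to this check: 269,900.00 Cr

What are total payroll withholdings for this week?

1,398.71 Cr

Provincial Income Tax: taxable = 5,630.00 Cr − 4×160.00 Cr = 4,990.00 Cr
  516.00 Cr + 21.9% × (4,990.00 Cr − 3,100.00 Cr) = 516.00 Cr + 21.9% × 1,890.00 Cr = 929.91 Cr
Transit Levy: cap 273,380.00 Cr − YTD 269,900.00 Cr = 3,480.00 Cr subject; 7% × 3,480.00 Cr = 243.60 Cr
Retirement Security Contribution: 4% × 5,630.00 Cr = 225.20 Cr
Total: 929.91 Cr + 243.60 Cr + 225.20 Cr = 1,398.71 Cr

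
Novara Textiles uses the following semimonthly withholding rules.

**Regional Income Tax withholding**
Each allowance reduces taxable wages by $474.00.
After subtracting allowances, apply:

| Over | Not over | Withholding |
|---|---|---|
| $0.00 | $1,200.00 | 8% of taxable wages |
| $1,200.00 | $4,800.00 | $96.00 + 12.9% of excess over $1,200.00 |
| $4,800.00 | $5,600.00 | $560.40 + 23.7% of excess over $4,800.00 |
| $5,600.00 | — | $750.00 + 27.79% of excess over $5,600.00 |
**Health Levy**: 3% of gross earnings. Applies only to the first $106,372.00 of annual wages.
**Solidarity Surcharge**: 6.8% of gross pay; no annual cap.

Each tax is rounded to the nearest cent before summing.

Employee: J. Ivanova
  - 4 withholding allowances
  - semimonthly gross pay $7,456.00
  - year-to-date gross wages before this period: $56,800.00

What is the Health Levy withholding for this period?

$223.68

Health Levy: 3% × $7,456.00 = $223.68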